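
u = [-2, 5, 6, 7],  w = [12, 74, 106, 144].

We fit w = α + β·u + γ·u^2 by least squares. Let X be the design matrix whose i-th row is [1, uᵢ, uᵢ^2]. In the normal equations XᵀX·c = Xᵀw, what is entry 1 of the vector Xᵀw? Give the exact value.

336

Entry 1 ↔ basis 1, so (Xᵀw)_{1} = Σᵢ wᵢ = (1)·(12) + (1)·(74) + (1)·(106) + (1)·(144) = 336.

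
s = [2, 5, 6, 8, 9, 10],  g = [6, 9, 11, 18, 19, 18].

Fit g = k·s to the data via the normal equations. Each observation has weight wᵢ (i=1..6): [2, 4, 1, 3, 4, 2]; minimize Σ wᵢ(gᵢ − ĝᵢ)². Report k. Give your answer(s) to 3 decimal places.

k = 2.030

Sums needed: Σwᵢ·s·s = 860.
Moment sums: Σwᵢ·s·g = 1746.
AᵀWA·[k]ᵀ = AᵀWg becomes [[860]]·[k]ᵀ = [1746]ᵀ.
k = 1746/860 = 2.03023.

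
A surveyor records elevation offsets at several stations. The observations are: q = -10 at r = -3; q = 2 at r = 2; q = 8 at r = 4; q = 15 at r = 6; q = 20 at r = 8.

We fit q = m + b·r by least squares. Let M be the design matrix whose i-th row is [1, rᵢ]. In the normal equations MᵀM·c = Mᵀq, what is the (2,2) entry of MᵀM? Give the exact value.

129

Row 2 ↔ basis r, column 2 ↔ basis r, so (MᵀM)_{2,2} = Σᵢ (r)·(r) = (-3)·(-3) + (2)·(2) + (4)·(4) + (6)·(6) + (8)·(8) = 129.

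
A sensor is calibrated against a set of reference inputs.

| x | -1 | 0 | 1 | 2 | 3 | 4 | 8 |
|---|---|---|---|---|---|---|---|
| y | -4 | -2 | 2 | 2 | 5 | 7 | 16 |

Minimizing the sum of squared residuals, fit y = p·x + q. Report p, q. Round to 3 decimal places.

p = 2.194, q = -1.614

The normal equations are: 95·p + 17·q = 181;  17·p + 7·q = 26.
(Σx·x = 95, Σx = 17, Σ1 = 7, Σx·y = 181, Σy = 26.)
Δ = 95·7 − 17² = 376.
p = (181·7 − 17·26)/376 = 825/376; q = (95·26 − 17·181)/376 = -607/376.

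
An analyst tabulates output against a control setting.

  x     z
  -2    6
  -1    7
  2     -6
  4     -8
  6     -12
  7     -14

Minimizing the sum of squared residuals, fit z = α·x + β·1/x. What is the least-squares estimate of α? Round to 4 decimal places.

α = -1.8508

From the data, Σx·x = 110, Σx·1/x = 6, Σ1/x·1/x = 11365/7056.
Moment sums: Σx·z = -233, Σ1/x·z = -19.
Eliminating β: (11365/7056)·(row 1) − 6·(row 2) gives (498067/3528)·α = (11365/7056)·(-233) − 6·(-19) = -1843661/7056, so α = -10657/5758.
Then β = ((-19) − 6·(-10657/5758))/(11365/7056) = -14112/2879.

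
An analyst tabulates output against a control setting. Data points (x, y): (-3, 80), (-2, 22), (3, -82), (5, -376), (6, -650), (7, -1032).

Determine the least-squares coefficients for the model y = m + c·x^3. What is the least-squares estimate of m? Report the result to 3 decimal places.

m = -1.192

MᵀM·[m, c]ᵀ = Mᵀy reads: 6·m + 676·c = -2038;  676·m + 181452·c = -545926.
Eliminating c: 181452·(row 1) − 676·(row 2) gives 631736·m = 181452·(-2038) − 676·(-545926) = -753200, so m = -13450/11281.
Then c = ((-545926) − 676·(-13450/11281))/181452 = -67781/22562.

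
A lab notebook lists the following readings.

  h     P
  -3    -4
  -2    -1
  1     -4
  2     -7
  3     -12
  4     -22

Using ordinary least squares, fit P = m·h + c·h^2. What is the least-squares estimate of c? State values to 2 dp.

The normal system MᵀM·[m, c]ᵀ = MᵀP is [[43, 65]; [65, 451]]·[m, c]ᵀ = [-128, -532]ᵀ.
Eliminating c: 451·(row 1) − 65·(row 2) gives 15168·m = 451·(-128) − 65·(-532) = -23148, so m = -1929/1264.
Then c = ((-532) − 65·(-1929/1264))/451 = -1213/1264.

c = -0.96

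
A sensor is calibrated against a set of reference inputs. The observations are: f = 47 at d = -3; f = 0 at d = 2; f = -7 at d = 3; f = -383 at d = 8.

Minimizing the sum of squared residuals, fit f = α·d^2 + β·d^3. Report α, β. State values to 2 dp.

α = 2.19, β = -1.02

Setting ∂/∂α … = 0 gives: 4274·α + 32800·β = -24152;  32800·α + 263666·β = -197554.
(Σd^2·d^2 = 4274, Σd^2·d^3 = 32800, Σd^3·d^3 = 263666, Σd^2·f = -24152, Σd^3·f = -197554.)
det = 4274·263666 − 32800² = 51068484.
α = ((-24152)·263666 − 32800·(-197554))/51068484 = 9309164/4255707; β = (4274·(-197554) − 32800·(-24152))/51068484 = -4346683/4255707.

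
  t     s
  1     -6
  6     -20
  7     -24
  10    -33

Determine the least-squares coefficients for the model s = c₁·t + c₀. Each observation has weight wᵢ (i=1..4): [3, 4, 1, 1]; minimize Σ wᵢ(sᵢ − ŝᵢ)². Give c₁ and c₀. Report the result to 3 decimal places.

The normal system AᵀWA·[c₁, c₀]ᵀ = AᵀWs is [[296, 44]; [44, 9]]·[c₁, c₀]ᵀ = [-996, -155]ᵀ.
Δ = 296·9 − 44² = 728.
c₁ = ((-996)·9 − 44·(-155))/728 = -268/91; c₀ = (296·(-155) − 44·(-996))/728 = -257/91.

c₁ = -2.945, c₀ = -2.824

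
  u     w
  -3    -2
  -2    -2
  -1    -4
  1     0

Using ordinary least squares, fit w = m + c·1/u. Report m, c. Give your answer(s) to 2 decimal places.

Entries of MᵀM: Σ1 = 4, Σ1/u = -5/6, Σ1/u·1/u = 85/36.
Right-hand side: Σw = -8, Σ1/u·w = 17/3.
So MᵀM·[m, c]ᵀ = Mᵀw: [[4, -5/6]; [-5/6, 85/36]]·[m, c]ᵀ = [-8, 17/3]ᵀ.
Determinant 4·(85/36) − (-5/6)² = 35/4.
m = ((-8)·(85/36) − (-5/6)·(17/3))/(35/4) = -34/21; c = (4·(17/3) − (-5/6)·(-8))/(35/4) = 64/35.

m = -1.62, c = 1.83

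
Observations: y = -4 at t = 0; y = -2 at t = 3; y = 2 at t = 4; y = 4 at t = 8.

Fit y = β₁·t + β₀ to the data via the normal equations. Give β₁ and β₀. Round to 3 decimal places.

β₁ = 1.038, β₀ = -3.893

Entries of MᵀM: Σt·t = 89, Σt = 15, Σ1 = 4.
And Σt·y = 34, Σy = 0.
So MᵀM·[β₁, β₀]ᵀ = Mᵀy: [[89, 15]; [15, 4]]·[β₁, β₀]ᵀ = [34, 0]ᵀ.
Δ = 89·4 − 15² = 131.
β₁ = (34·4 − 15·0)/131 = 136/131; β₀ = (89·0 − 15·34)/131 = -510/131.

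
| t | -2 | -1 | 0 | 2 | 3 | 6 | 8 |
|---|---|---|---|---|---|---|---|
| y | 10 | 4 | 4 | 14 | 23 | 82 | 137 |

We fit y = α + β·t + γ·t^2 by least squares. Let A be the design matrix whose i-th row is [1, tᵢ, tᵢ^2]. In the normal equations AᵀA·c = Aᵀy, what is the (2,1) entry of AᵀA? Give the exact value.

Row 2 ↔ basis t, column 1 ↔ basis 1, so (AᵀA)_{2,1} = Σᵢ t = (-2)·(1) + (-1)·(1) + (0)·(1) + (2)·(1) + (3)·(1) + (6)·(1) + (8)·(1) = 16.

16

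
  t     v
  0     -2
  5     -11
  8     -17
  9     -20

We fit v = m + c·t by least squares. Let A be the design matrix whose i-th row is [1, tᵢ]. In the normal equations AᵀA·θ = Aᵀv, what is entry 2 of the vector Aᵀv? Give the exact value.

Entry 2 ↔ basis t, so (Aᵀv)_{2} = Σᵢ (t)·vᵢ = (0)·(-2) + (5)·(-11) + (8)·(-17) + (9)·(-20) = -371.

-371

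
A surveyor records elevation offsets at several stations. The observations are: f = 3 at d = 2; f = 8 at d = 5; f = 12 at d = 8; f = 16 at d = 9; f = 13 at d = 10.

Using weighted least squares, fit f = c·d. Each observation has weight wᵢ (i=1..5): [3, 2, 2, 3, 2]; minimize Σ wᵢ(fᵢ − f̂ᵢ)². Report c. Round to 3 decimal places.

c = 1.551

Normal-equation sums: Σwᵢ·d·d = 633.
Right-hand side: Σwᵢ·d·f = 982.
XᵀWX·[c]ᵀ = XᵀWf becomes [[633]]·[c]ᵀ = [982]ᵀ.
c = 982/633 = 1.55134.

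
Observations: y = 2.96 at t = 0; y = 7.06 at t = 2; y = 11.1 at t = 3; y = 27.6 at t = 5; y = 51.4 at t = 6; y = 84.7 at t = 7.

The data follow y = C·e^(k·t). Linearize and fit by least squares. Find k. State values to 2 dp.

With ln yᵢ as the transformed response and tᵢ as the regressor:
XᵀX = [[123.0000, 23.0000]; [23.0000, 6]], rhs = [82.4304, 17.1431]ᵀ  (here Σt = 23.0000, Σ(t)² = 123.0000, Σln y = 17.1431, Σt·ln y = 82.4304).
Solving (det = 209.0000): k = 0.47986, ln C = 1.01774.

k = 0.48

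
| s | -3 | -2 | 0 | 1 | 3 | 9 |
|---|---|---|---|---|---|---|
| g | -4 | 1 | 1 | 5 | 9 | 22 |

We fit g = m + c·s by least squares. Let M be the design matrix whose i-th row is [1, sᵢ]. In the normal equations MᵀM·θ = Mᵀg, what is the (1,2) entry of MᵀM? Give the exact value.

8

Row 1 ↔ basis 1, column 2 ↔ basis s, so (MᵀM)_{1,2} = Σᵢ s = (1)·(-3) + (1)·(-2) + (1)·(0) + (1)·(1) + (1)·(3) + (1)·(9) = 8.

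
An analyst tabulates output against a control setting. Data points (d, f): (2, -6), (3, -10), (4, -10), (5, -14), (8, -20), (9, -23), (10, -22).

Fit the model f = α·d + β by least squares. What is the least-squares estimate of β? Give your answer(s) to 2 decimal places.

Normal-equation sums: Σd·d = 299, Σd = 41, Σ1 = 7.
Moment sums: Σd·f = -739, Σf = -105.
AᵀA·[α, β]ᵀ = Aᵀf becomes [[299, 41]; [41, 7]]·[α, β]ᵀ = [-739, -105]ᵀ.
Determinant 299·7 − 41² = 412.
α = ((-739)·7 − 41·(-105))/412 = -217/103; β = (299·(-105) − 41·(-739))/412 = -274/103.

β = -2.66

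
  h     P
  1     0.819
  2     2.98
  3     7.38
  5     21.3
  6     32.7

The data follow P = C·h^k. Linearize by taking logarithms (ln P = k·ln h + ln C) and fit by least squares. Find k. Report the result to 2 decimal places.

Let Y = ln P. Fitting Y = k·ln h + ln C by least squares:
Σln h = 5.1930, Σ(ln h)² = 7.4881, Σln P = 9.4371, Σln h·ln P = 14.1241.
Equations: 7.4881·k + 5.1930·ln C = 14.1241;  5.1930·k + 5·ln C = 9.4371.
Solving (det = 10.4737): k = 2.06364, ln C = -0.25586.

k = 2.06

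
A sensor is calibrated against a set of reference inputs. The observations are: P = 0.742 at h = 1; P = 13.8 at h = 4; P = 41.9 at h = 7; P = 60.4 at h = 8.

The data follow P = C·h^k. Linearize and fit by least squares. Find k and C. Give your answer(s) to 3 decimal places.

k = 2.097, C = 0.743

Taking logs, ln P = k·ln h + ln C, so regress ln P on ln h.
Σln h = 5.4116, Σ(ln h)² = 10.0325, Σln P = 10.1625, Σln h·ln P = 19.4349.
Equations: 10.0325·k + 5.4116·ln C = 19.4349;  5.4116·k + 4·ln C = 10.1625.
Solving (det = 10.8439): k = 2.09734, ln C = -0.29688, so C = exp(-0.29688) = 0.74313.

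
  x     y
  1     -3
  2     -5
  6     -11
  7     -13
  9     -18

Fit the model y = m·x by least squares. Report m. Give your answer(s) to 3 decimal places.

m = -1.942

With design matrix M, MᵀM = [[171]] and Mᵀy = [-332]ᵀ.
Hence m = -332 / 171 ≈ -1.94152.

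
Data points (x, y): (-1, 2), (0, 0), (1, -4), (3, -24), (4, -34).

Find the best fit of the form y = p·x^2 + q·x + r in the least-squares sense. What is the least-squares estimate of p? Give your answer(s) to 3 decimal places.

p = -1.253

With design matrix A, AᵀA = [[339, 91, 27]; [91, 27, 7]; [27, 7, 5]] and Aᵀy = [-762, -214, -60]ᵀ.
Row-reducing yields p = -193/154, q = -81/22, r = -6/77.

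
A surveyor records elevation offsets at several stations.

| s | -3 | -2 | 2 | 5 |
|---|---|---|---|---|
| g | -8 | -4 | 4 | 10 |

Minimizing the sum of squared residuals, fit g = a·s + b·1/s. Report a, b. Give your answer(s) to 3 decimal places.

a = 2.109, b = 0.353

The normal system AᵀA·[a, b]ᵀ = Aᵀg is [[42, 4]; [4, 293/450]]·[a, b]ᵀ = [90, 26/3]ᵀ.
Δ = 42·(293/450) − 4² = 851/75.
a = (90·(293/450) − 4·(26/3))/(851/75) = 1795/851; b = (42·(26/3) − 4·90)/(851/75) = 300/851.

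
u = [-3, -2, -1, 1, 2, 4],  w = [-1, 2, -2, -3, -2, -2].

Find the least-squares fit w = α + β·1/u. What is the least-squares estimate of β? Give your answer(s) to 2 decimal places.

Normal-equation sums: Σ1 = 6, Σ1/u = -1/12, Σ1/u·1/u = 385/144.
Right-hand side: Σw = -8, Σ1/u·w = -19/6.
Normal equations: [[6, -1/12]; [-1/12, 385/144]]·[α, β]ᵀ = [-8, -19/6]ᵀ.
Determinant 6·(385/144) − (-1/12)² = 2309/144.
α = ((-8)·(385/144) − (-1/12)·(-19/6))/(2309/144) = -3118/2309; β = (6·(-19/6) − (-1/12)·(-8))/(2309/144) = -2832/2309.

β = -1.23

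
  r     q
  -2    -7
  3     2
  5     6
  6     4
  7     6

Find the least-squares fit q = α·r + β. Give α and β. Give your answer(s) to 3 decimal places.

Setting ∂/∂α … = 0 gives: 123·α + 19·β = 116;  19·α + 5·β = 11.
(Σr·r = 123, Σr = 19, Σ1 = 5, Σr·q = 116, Σq = 11.)
Δ = 123·5 − 19² = 254.
α = (116·5 − 19·11)/254 = 371/254; β = (123·11 − 19·116)/254 = -851/254.

α = 1.461, β = -3.350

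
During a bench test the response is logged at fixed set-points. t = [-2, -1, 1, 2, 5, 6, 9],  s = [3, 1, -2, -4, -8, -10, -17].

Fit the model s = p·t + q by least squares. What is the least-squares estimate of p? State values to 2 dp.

p = -1.73

The normal system XᵀX·[p, q]ᵀ = Xᵀs is [[152, 20]; [20, 7]]·[p, q]ᵀ = [-270, -37]ᵀ.
Δ = 152·7 − 20² = 664.
p = ((-270)·7 − 20·(-37))/664 = -575/332; q = (152·(-37) − 20·(-270))/664 = -28/83.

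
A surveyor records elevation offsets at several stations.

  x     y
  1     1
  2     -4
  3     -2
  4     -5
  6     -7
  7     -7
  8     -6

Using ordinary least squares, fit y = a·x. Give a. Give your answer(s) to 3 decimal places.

a = -0.961

MᵀM·[a]ᵀ = Mᵀy reads: 179·a = -172.
(Σx·x = 179, Σx·y = -172.)
a = (-172)/179 = -0.960894.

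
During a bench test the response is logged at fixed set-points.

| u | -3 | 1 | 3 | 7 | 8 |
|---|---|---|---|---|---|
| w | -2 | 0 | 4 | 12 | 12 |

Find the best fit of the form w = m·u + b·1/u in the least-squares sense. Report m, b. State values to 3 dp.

m = 1.581, b = -2.138

Normal-equation sums: Σu·u = 132, Σu·1/u = 5, Σ1/u·1/u = 35513/28224.
For Aᵀw: Σu·w = 198, Σ1/u·w = 73/14.
Normal equations: [[132, 5]; [5, 35513/28224]]·[m, b]ᵀ = [198, 73/14]ᵀ.
Determinant 132·(35513/28224) − 5² = 331843/2352.
m = (198·(35513/28224) − 5·(73/14))/(331843/2352) = 1049289/663686; b = (132·(73/14) − 5·198)/(331843/2352) = -709632/331843.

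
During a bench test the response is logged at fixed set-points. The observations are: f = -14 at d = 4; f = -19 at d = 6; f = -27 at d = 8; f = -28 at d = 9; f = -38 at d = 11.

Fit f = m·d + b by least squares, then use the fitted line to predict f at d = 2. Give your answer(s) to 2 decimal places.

Entries of AᵀA: Σd·d = 318, Σd = 38, Σ1 = 5.
Moment sums: Σd·f = -1056, Σf = -126.
Determinant 318·5 − 38² = 146.
m = ((-1056)·5 − 38·(-126))/146 = -246/73; b = (318·(-126) − 38·(-1056))/146 = 30/73.
At d = 2: f̂ = (-246/73)·(2) + (30/73)·(1) = -462/73.

f̂ = -6.33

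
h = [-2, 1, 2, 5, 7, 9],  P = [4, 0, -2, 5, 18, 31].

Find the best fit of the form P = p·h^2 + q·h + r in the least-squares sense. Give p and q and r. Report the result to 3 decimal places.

From the data, Σh^2·h^2 = 9620, Σh^2·h = 1198, Σh^2 = 164, Σh·h = 164, Σh = 22, Σ1 = 6.
For XᵀP: Σh^2·P = 3526, Σh·P = 418, ΣP = 56.
So XᵀX·[p, q, r]ᵀ = XᵀP: [[9620, 1198, 164]; [1198, 164, 22]; [164, 22, 6]]·[p, q, r]ᵀ = [3526, 418, 56]ᵀ.
Inverting the 3×3 Gram matrix, [p, q, r]ᵀ = [844/1545, -10501/7725, -1581/2575]ᵀ.

p = 0.546, q = -1.359, r = -0.614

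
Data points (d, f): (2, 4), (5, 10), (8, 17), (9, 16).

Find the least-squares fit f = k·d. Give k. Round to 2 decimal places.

k = 1.94

With design matrix M, MᵀM = [[174]] and Mᵀf = [338]ᵀ.
k = 338/174 = 1.94253.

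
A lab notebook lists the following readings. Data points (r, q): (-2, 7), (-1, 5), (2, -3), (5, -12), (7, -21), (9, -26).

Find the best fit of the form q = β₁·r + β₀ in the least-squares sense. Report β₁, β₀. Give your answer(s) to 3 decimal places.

Setting ∂/∂β₁ … = 0 gives: 164·β₁ + 20·β₀ = -466;  20·β₁ + 6·β₀ = -50.
(Σr·r = 164, Σr = 20, Σ1 = 6, Σr·q = -466, Σq = -50.)
Δ = 164·6 − 20² = 584.
β₁ = ((-466)·6 − 20·(-50))/584 = -449/146; β₀ = (164·(-50) − 20·(-466))/584 = 140/73.

β₁ = -3.075, β₀ = 1.918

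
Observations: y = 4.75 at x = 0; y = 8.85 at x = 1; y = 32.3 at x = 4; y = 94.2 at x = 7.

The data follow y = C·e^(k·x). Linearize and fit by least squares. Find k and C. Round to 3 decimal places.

With ln yᵢ as the transformed response and xᵢ as the regressor:
AᵀA = [[66.0000, 12.0000]; [12.0000, 4]], rhs = [47.8986, 11.7590]ᵀ  (here Σx = 12.0000, Σ(x)² = 66.0000, Σln y = 11.7590, Σx·ln y = 47.8986).
Δ = 66.0000·4 − (12.0000)² = 120.0000; k = (47.8986·4 − 12.0000·11.7590)/120.0000 = 0.42072, ln C = (66.0000·11.7590 − 12.0000·47.8986)/120.0000 = 1.67761, so C = exp(1.67761) = 5.35277.

k = 0.421, C = 5.353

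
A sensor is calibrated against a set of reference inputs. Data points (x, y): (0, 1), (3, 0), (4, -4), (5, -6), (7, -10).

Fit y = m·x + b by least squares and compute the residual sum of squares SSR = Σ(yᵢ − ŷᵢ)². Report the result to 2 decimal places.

From the data, Σx·x = 99, Σx = 19, Σ1 = 5.
For Aᵀy: Σx·y = -116, Σy = -19.
Determinant 99·5 − 19² = 134.
m = ((-116)·5 − 19·(-19))/134 = -219/134; b = (99·(-19) − 19·(-116))/134 = 323/134.
Residuals: -189/134, 167/67, 17/134, -16/67, -65/67; SSR = 1235/134.

SSR = 9.22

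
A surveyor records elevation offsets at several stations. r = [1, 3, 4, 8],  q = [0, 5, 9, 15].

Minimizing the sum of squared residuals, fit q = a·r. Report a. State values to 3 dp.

Entries of MᵀM: Σr·r = 90.
Moment sums: Σr·q = 171.
a = 171/90 = 1.9.

a = 1.900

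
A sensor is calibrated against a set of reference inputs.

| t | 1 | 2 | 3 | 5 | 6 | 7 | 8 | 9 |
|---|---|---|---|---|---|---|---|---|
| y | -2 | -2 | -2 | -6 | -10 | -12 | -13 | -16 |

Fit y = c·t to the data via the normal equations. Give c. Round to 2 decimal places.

Forming MᵀM = [[269]] and Mᵀy = [-434]ᵀ gives MᵀM·[c]ᵀ = Mᵀy.
Hence c = -434 / 269 ≈ -1.61338.

c = -1.61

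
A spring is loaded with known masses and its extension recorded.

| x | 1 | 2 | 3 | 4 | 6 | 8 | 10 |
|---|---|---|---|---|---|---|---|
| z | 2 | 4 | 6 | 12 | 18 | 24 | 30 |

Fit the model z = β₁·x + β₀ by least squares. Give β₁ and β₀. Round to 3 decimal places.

β₁ = 3.233, β₀ = -1.991

Normal-equation sums: Σx·x = 230, Σx = 34, Σ1 = 7.
Right-hand side: Σx·z = 676, Σz = 96.
So MᵀM·[β₁, β₀]ᵀ = Mᵀz: [[230, 34]; [34, 7]]·[β₁, β₀]ᵀ = [676, 96]ᵀ.
Determinant 230·7 − 34² = 454.
β₁ = (676·7 − 34·96)/454 = 734/227; β₀ = (230·96 − 34·676)/454 = -452/227.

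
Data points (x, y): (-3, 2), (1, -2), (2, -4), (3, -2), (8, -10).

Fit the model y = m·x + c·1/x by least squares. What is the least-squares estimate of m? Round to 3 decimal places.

m = -1.138

Setting ∂/∂m … = 0 gives: 87·m + 5·c = -102;  5·m + (857/576)·c = -79/12.
(Σx·x = 87, Σx·1/x = 5, Σ1/x·1/x = 857/576, Σx·y = -102, Σ1/x·y = -79/12.)
Determinant 87·(857/576) − 5² = 20053/192.
m = ((-102)·(857/576) − 5·(-79/12))/(20053/192) = -22818/20053; c = (87·(-79/12) − 5·(-102))/(20053/192) = -12048/20053.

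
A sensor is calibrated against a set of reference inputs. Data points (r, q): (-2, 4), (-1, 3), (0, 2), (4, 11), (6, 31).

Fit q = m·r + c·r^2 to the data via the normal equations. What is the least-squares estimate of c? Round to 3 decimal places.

The normal equations are: 57·m + 271·c = 219;  271·m + 1569·c = 1311.
Δ = 57·1569 − 271² = 15992.
m = (219·1569 − 271·1311)/15992 = -5835/7996; c = (57·1311 − 271·219)/15992 = 7689/7996.

c = 0.962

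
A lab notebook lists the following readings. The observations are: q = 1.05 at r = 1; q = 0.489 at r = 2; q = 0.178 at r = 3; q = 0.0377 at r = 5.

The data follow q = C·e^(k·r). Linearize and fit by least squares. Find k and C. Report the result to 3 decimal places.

k = -0.841, C = 2.445

With ln qᵢ as the transformed response and rᵢ as the regressor:
Sums: Σr = 11.0000, Σ(r)² = 39.0000, Σln q = -5.6707, Σr·ln q = -22.9504.
Normal system: [[39.0000, 11.0000]; [11.0000, 4]]·[k, ln C]ᵀ = [-22.9504, -5.6707]ᵀ.
Δ = 39.0000·4 − (11.0000)² = 35.0000; k = (-22.9504·4 − 11.0000·-5.6707)/35.0000 = -0.84069, ln C = (39.0000·-5.6707 − 11.0000·-22.9504)/35.0000 = 0.89423, so C = exp(0.89423) = 2.44546.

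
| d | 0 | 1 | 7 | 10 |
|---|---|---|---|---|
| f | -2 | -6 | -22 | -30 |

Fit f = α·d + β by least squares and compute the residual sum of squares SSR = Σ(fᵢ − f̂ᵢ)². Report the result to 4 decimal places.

SSR = 0.8116

Sums needed: Σd·d = 150, Σd = 18, Σ1 = 4.
Right-hand side: Σd·f = -460, Σf = -60.
XᵀX·[α, β]ᵀ = Xᵀf becomes [[150, 18]; [18, 4]]·[α, β]ᵀ = [-460, -60]ᵀ.
Determinant 150·4 − 18² = 276.
α = ((-460)·4 − 18·(-60))/276 = -190/69; β = (150·(-60) − 18·(-460))/276 = -60/23.
Residuals: 14/23, -44/69, -8/69, 10/69; SSR = 56/69.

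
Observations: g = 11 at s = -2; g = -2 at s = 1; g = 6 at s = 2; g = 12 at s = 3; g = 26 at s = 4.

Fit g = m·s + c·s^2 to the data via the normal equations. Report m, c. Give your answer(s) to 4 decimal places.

Normal-equation sums: Σs·s = 34, Σs·s^2 = 92, Σs^2·s^2 = 370.
Right-hand side: Σs·g = 128, Σs^2·g = 590.
So XᵀX·[m, c]ᵀ = Xᵀg: [[34, 92]; [92, 370]]·[m, c]ᵀ = [128, 590]ᵀ.
Δ = 34·370 − 92² = 4116.
m = (128·370 − 92·590)/4116 = -1730/1029; c = (34·590 − 92·128)/4116 = 2071/1029.

m = -1.6812, c = 2.0126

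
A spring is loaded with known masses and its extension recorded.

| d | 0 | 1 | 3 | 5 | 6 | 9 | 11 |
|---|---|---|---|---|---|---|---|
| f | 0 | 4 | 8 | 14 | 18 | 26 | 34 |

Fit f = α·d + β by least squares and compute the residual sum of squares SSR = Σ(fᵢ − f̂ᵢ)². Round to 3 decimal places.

Normal-equation sums: Σd·d = 273, Σd = 35, Σ1 = 7.
For Xᵀf: Σd·f = 814, Σf = 104.
Normal equations: [[273, 35]; [35, 7]]·[α, β]ᵀ = [814, 104]ᵀ.
Eliminating β: 7·(row 1) − 35·(row 2) gives 686·α = 7·814 − 35·104 = 2058, so α = 3.
Then β = (104 − 35·3)/7 = -1/7.
Residuals: 1/7, 8/7, -6/7, -6/7, 1/7, -6/7, 8/7; SSR = 34/7.

SSR = 4.857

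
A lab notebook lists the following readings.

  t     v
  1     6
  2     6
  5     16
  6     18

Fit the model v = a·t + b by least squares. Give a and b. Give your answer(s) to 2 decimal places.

Normal-equation sums: Σt·t = 66, Σt = 14, Σ1 = 4.
Right-hand side: Σt·v = 206, Σv = 46.
So XᵀX·[a, b]ᵀ = Xᵀv: [[66, 14]; [14, 4]]·[a, b]ᵀ = [206, 46]ᵀ.
Eliminating b: 4·(row 1) − 14·(row 2) gives 68·a = 4·206 − 14·46 = 180, so a = 45/17.
Then b = (46 − 14·(45/17))/4 = 38/17.

a = 2.65, b = 2.24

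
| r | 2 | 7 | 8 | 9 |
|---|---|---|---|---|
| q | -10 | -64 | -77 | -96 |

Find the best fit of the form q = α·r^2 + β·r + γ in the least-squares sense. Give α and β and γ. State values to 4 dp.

α = -0.7870, β = -3.5333, γ = 0.1728

Normal-equation sums: Σr^2·r^2 = 13074, Σr^2·r = 1592, Σr^2 = 198, Σr·r = 198, Σr = 26, Σ1 = 4.
Right-hand side: Σr^2·q = -15880, Σr·q = -1948, Σq = -247.
Solving the 3×3 system (Gaussian elimination) gives α = -1489/1892, β = -6685/1892, γ = 327/1892.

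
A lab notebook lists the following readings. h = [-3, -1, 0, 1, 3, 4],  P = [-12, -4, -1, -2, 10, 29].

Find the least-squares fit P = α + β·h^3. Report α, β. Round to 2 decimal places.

Normal-equation sums: Σ1 = 6, Σh^3 = 64, Σh^3·h^3 = 5556.
Right-hand side: ΣP = 20, Σh^3·P = 2452.
Δ = 6·5556 − 64² = 29240.
α = (20·5556 − 64·2452)/29240 = -5726/3655; β = (6·2452 − 64·20)/29240 = 1679/3655.

α = -1.57, β = 0.46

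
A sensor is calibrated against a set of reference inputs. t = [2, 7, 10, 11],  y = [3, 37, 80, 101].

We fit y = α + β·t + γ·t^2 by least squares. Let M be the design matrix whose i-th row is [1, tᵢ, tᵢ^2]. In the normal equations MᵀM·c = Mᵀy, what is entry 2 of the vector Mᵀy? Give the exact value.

Entry 2 ↔ basis t, so (Mᵀy)_{2} = Σᵢ (t)·yᵢ = (2)·(3) + (7)·(37) + (10)·(80) + (11)·(101) = 2176.

2176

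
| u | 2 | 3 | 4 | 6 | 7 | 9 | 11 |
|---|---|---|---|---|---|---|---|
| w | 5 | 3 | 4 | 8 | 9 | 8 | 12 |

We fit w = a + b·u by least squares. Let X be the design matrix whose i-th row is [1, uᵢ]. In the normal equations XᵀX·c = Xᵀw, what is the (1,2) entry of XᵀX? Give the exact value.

Row 1 ↔ basis 1, column 2 ↔ basis u, so (XᵀX)_{1,2} = Σᵢ u = (1)·(2) + (1)·(3) + (1)·(4) + (1)·(6) + (1)·(7) + (1)·(9) + (1)·(11) = 42.

42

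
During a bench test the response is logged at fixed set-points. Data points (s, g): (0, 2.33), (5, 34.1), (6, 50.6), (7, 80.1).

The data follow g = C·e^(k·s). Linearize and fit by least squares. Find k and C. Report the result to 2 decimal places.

k = 0.51, C = 2.40

Taking logs, ln g = k·s + ln C, so regress ln g on s.
Sums: Σs = 18.0000, Σ(s)² = 110.0000, Σln g = 12.6824, Σs·ln g = 71.8731.
Normal system: [[110.0000, 18.0000]; [18.0000, 4]]·[k, ln C]ᵀ = [71.8731, 12.6824]ᵀ.
Slope k = (n·Σs·ln g − Σs·Σln g)/(n·Σ(s)² − (Σs)²) = (4·71.8731 − 18.0000·12.6824)/116.0000 = 0.51043; ln C = (Σln g − k·Σs)/n = 0.87368, so C = exp(0.87368) = 2.39571.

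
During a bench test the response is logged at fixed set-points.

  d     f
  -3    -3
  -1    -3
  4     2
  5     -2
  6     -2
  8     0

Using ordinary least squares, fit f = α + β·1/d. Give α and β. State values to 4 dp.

With design matrix A, AᵀA = [[6, -71/120]; [-71/120, 18101/14400]] and Aᵀf = [-8, 113/30]ᵀ.
Eliminating β: (18101/14400)·(row 1) − (-71/120)·(row 2) gives (20713/2880)·α = (18101/14400)·(-8) − (-71/120)·(113/30) = -3131/400, so α = -112716/103565.
Then β = ((113/30) − (-71/120)·(-112716/103565))/(18101/14400) = 51456/20713.

α = -1.0884, β = 2.4842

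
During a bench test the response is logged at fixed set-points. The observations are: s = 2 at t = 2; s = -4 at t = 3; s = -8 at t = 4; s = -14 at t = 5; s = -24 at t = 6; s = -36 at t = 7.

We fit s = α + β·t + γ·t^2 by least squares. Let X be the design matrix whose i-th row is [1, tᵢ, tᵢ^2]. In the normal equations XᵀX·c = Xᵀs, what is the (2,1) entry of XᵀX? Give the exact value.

Row 2 ↔ basis t, column 1 ↔ basis 1, so (XᵀX)_{2,1} = Σᵢ t = (2)·(1) + (3)·(1) + (4)·(1) + (5)·(1) + (6)·(1) + (7)·(1) = 27.

27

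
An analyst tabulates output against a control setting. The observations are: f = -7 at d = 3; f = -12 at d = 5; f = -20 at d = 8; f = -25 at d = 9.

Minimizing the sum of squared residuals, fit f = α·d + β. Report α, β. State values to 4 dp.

α = -2.9011, β = 2.1319

Compute the Gram sums: Σd·d = 179, Σd = 25, Σ1 = 4.
For Aᵀf: Σd·f = -466, Σf = -64.
AᵀA·[α, β]ᵀ = Aᵀf becomes [[179, 25]; [25, 4]]·[α, β]ᵀ = [-466, -64]ᵀ.
Eliminating β: 4·(row 1) − 25·(row 2) gives 91·α = 4·(-466) − 25·(-64) = -264, so α = -264/91.
Then β = ((-64) − 25·(-264/91))/4 = 194/91.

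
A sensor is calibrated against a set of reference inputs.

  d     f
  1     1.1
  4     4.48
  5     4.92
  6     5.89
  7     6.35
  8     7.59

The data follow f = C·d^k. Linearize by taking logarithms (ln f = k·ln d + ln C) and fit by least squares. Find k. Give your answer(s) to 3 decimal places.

k = 0.918

Taking logs, ln f = k·ln d + ln C, so regress ln f on ln d.
Σln d = 8.8128, Σ(ln d)² = 15.8331, Σln f = 8.8368, Σln d·ln f = 15.6321.
Equations: 15.8331·k + 8.8128·ln C = 15.6321;  8.8128·k + 6·ln C = 8.8368.
Slope k = (n·Σln d·ln f − Σln d·Σln f)/(n·Σ(ln d)² − (Σln d)²) = (6·15.6321 − 8.8128·8.8368)/17.3327 = 0.91823; ln C = (Σln f − k·Σln d)/n = 0.12409.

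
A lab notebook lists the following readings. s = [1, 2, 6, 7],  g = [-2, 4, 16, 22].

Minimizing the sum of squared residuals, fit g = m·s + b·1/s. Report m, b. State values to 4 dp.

The normal system MᵀM·[m, b]ᵀ = Mᵀg is [[90, 4]; [4, 1145/882]]·[m, b]ᵀ = [256, 122/21]ᵀ.
Eliminating b: (1145/882)·(row 1) − 4·(row 2) gives (4941/49)·m = (1145/882)·256 − 4·(122/21) = 136312/441, so m = 136312/44469.
Then b = ((122/21) − 4·(136312/44469))/(1145/882) = -24556/4941.

m = 3.0653, b = -4.9698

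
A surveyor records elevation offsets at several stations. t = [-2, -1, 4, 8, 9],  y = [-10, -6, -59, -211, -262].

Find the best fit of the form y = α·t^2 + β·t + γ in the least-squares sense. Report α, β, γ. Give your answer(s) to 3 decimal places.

α = -2.948, β = -2.220, γ = -3.751

Compute the Gram sums: Σt^2·t^2 = 10930, Σt^2·t = 1296, Σt^2 = 166, Σt·t = 166, Σt = 18, Σ1 = 5.
Moment sums: Σt^2·y = -35716, Σt·y = -4256, Σy = -548.
Normal equations: [[10930, 1296, 166]; [1296, 166, 18]; [166, 18, 5]]·[α, β, γ]ᵀ = [-35716, -4256, -548]ᵀ.
Inverting the 3×3 Gram matrix, [α, β, γ]ᵀ = [-8934/3031, -6728/3031, -1624/433]ᵀ.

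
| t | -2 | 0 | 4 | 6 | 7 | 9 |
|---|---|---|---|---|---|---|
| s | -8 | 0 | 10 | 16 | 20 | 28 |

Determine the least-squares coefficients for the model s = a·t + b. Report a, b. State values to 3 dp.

Sums needed: Σt·t = 186, Σt = 24, Σ1 = 6.
And Σt·s = 544, Σs = 66.
MᵀM·[a, b]ᵀ = Mᵀs becomes [[186, 24]; [24, 6]]·[a, b]ᵀ = [544, 66]ᵀ.
det = 186·6 − 24² = 540.
a = (544·6 − 24·66)/540 = 28/9; b = (186·66 − 24·544)/540 = -13/9.

a = 3.111, b = -1.444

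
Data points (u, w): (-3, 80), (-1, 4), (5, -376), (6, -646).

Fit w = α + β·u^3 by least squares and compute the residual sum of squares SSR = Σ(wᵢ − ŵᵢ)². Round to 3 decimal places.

Normal-equation sums: Σ1 = 4, Σu^3 = 313, Σu^3·u^3 = 63011.
Moment sums: Σw = -938, Σu^3·w = -188700.
Eliminating β: 63011·(row 1) − 313·(row 2) gives 154075·α = 63011·(-938) − 313·(-188700) = -41218, so α = -41218/154075.
Then β = ((-188700) − 313·(-41218/154075))/63011 = -461206/154075.
Residuals: -85344/154075, 196312/154075, -240232/154075, 129264/154075; SSR = 780416/154075.

SSR = 5.065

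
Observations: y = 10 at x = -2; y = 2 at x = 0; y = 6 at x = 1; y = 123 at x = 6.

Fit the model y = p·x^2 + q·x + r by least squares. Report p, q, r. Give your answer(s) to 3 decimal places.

Forming AᵀA = [[1313, 209, 41]; [209, 41, 5]; [41, 5, 4]] and Aᵀy = [4474, 724, 141]ᵀ gives AᵀA·[p, q, r]ᵀ = Aᵀy.
Row-reducing yields p = 4187/1364, q = 2493/1364, r = 512/341.

p = 3.070, q = 1.828, r = 1.501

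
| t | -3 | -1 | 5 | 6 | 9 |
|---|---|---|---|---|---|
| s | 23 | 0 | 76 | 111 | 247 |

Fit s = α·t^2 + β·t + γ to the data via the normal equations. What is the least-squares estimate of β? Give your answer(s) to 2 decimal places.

β = 0.72

XᵀX·[α, β, γ]ᵀ = Xᵀs reads: 8564·α + 1042·β + 152·γ = 26110;  1042·α + 152·β + 16·γ = 3200;  152·α + 16·β + 5·γ = 457.
(Σt^2·t^2 = 8564, Σt^2·t = 1042, Σt^2 = 152, Σt·t = 152, Σt = 16, Σ1 = 5, Σt^2·s = 26110, Σt·s = 3200, Σs = 457.)
Inverting the 3×3 Gram matrix, [α, β, γ]ᵀ = [36956/12331, 8865/12331, -24777/12331]ᵀ.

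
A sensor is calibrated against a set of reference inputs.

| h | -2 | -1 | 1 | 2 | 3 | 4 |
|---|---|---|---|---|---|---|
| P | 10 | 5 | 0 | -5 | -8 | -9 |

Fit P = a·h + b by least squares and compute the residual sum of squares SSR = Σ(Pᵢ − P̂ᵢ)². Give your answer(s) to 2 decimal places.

SSR = 5.84

Forming AᵀA = [[35, 7]; [7, 6]] and AᵀP = [-95, -7]ᵀ gives AᵀA·[a, b]ᵀ = AᵀP.
Determinant 35·6 − 7² = 161.
a = ((-95)·6 − 7·(-7))/161 = -521/161; b = (35·(-7) − 7·(-95))/161 = 60/23.
Residuals: 148/161, -136/161, 101/161, -183/161, -145/161, 215/161; SSR = 940/161.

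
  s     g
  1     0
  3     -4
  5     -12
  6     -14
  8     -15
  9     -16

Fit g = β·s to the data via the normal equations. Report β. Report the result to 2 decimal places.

β = -1.94

Normal-equation sums: Σs·s = 216.
And Σs·g = -420.
AᵀA·[β]ᵀ = Aᵀg becomes [[216]]·[β]ᵀ = [-420]ᵀ.
Hence β = -420 / 216 ≈ -1.94444.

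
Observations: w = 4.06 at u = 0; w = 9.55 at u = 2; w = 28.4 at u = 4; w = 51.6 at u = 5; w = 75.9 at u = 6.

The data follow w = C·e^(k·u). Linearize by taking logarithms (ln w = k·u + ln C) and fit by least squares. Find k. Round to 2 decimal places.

k = 0.50

With ln wᵢ as the transformed response and uᵢ as the regressor:
AᵀA = [[81.0000, 17.0000]; [17.0000, 5]], rhs = [63.5927, 15.2771]ᵀ  (here Σu = 17.0000, Σ(u)² = 81.0000, Σln w = 15.2771, Σu·ln w = 63.5927).
Δ = 81.0000·5 − (17.0000)² = 116.0000; k = (63.5927·5 − 17.0000·15.2771)/116.0000 = 0.50219, ln C = (81.0000·15.2771 − 17.0000·63.5927)/116.0000 = 1.34797.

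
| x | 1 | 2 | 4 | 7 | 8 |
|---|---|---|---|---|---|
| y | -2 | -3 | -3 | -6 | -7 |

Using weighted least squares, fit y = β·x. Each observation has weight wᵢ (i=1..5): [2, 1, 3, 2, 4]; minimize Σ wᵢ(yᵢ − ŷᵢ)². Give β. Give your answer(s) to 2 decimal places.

The normal equations are: 408·β = -354.
(Σwᵢ·x·x = 408, Σwᵢ·x·y = -354.)
β = (-354)/408 = -0.867647.

β = -0.87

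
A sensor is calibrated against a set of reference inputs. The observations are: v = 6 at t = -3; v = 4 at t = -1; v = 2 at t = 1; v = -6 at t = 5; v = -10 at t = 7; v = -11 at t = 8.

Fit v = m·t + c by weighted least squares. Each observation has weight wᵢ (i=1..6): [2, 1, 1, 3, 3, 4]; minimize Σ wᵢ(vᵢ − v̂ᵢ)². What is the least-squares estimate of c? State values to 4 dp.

With design matrix X, XᵀWX = [[498, 62]; [62, 14]] and XᵀWv = [-690, -74]ᵀ.
Eliminating c: 14·(row 1) − 62·(row 2) gives 3128·m = 14·(-690) − 62·(-74) = -5072, so m = -634/391.
Then c = ((-74) − 62·(-634/391))/14 = 741/391.

c = 1.8951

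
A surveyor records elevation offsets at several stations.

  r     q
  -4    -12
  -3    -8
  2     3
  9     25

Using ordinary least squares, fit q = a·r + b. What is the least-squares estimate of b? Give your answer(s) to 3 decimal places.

The normal system XᵀX·[a, b]ᵀ = Xᵀq is [[110, 4]; [4, 4]]·[a, b]ᵀ = [303, 8]ᵀ.
det = 110·4 − 4² = 424.
a = (303·4 − 4·8)/424 = 295/106; b = (110·8 − 4·303)/424 = -83/106.

b = -0.783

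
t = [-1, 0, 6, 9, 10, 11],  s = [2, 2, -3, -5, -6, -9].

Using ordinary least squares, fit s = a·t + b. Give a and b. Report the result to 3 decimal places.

a = -0.839, b = 1.729

Forming MᵀM = [[339, 35]; [35, 6]] and Mᵀs = [-224, -19]ᵀ gives MᵀM·[a, b]ᵀ = Mᵀs.
Δ = 339·6 − 35² = 809.
a = ((-224)·6 − 35·(-19))/809 = -679/809; b = (339·(-19) − 35·(-224))/809 = 1399/809.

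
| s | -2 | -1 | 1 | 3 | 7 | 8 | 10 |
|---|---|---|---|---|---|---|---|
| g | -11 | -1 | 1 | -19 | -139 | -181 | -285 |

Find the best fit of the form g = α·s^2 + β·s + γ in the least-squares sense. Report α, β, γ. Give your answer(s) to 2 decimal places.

The normal system AᵀA·[α, β, γ]ᵀ = Aᵀg is [[16596, 1874, 228]; [1874, 228, 26]; [228, 26, 7]]·[α, β, γ]ᵀ = [-47110, -5304, -635]ᵀ.
Row-reducing yields α = -156767/52549, β = 237497/262745, γ = 813769/262745.

α = -2.98, β = 0.90, γ = 3.10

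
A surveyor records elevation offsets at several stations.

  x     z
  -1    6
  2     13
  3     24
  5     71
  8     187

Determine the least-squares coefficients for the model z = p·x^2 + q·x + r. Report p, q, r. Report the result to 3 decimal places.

p = 3.068, q = -1.429, r = 1.859

Sums needed: Σx^2·x^2 = 4819, Σx^2·x = 671, Σx^2 = 103, Σx·x = 103, Σx = 17, Σ1 = 5.
For Mᵀz: Σx^2·z = 14017, Σx·z = 1943, Σz = 301.
Row-reducing yields p = 24289/7917, q = -11315/7917, r = 701/377.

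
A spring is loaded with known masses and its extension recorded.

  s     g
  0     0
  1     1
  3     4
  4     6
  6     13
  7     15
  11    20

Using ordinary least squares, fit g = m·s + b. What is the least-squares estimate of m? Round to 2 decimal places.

m = 1.99

Forming MᵀM = [[232, 32]; [32, 7]] and Mᵀg = [440, 59]ᵀ gives MᵀM·[m, b]ᵀ = Mᵀg.
Eliminating b: 7·(row 1) − 32·(row 2) gives 600·m = 7·440 − 32·59 = 1192, so m = 149/75.
Then b = (59 − 32·(149/75))/7 = -49/75.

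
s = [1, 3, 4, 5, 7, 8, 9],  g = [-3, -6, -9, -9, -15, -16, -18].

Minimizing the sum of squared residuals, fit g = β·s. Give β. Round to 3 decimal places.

Normal-equation sums: Σs·s = 245.
And Σs·g = -497.
β = (-497)/245 = -2.02857.

β = -2.029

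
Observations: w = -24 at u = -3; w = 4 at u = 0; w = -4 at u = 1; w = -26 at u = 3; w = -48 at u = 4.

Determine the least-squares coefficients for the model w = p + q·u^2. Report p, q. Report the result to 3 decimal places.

Sums needed: Σ1 = 5, Σu^2 = 35, Σu^2·u^2 = 419.
For Mᵀw: Σw = -98, Σu^2·w = -1222.
So MᵀM·[p, q]ᵀ = Mᵀw: [[5, 35]; [35, 419]]·[p, q]ᵀ = [-98, -1222]ᵀ.
Eliminating q: 419·(row 1) − 35·(row 2) gives 870·p = 419·(-98) − 35·(-1222) = 1708, so p = 854/435.
Then q = ((-1222) − 35·(854/435))/419 = -268/87.

p = 1.963, q = -3.080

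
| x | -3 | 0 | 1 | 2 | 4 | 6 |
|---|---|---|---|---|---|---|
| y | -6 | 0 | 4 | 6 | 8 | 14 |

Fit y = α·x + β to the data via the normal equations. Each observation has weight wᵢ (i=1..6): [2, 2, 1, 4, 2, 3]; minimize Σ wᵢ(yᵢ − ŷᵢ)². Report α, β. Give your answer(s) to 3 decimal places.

α = 2.181, β = 0.767

Forming MᵀWM = [[175, 29]; [29, 14]] and MᵀWy = [404, 74]ᵀ gives MᵀWM·[α, β]ᵀ = MᵀWy.
det = 175·14 − 29² = 1609.
α = (404·14 − 29·74)/1609 = 3510/1609; β = (175·74 − 29·404)/1609 = 1234/1609.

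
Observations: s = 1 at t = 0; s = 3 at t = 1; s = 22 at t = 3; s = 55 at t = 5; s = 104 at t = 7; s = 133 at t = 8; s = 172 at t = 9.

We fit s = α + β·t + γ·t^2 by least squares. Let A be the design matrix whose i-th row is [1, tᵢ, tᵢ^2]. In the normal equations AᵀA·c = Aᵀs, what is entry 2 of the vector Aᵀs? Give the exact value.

Entry 2 ↔ basis t, so (Aᵀs)_{2} = Σᵢ (t)·sᵢ = (0)·(1) + (1)·(3) + (3)·(22) + (5)·(55) + (7)·(104) + (8)·(133) + (9)·(172) = 3684.

3684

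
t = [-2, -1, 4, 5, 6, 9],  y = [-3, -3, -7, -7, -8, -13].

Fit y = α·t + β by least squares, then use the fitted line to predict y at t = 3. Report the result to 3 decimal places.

ŷ = -6.412

From the data, Σt·t = 163, Σt = 21, Σ1 = 6.
And Σt·y = -219, Σy = -41.
Δ = 163·6 − 21² = 537.
α = ((-219)·6 − 21·(-41))/537 = -151/179; β = (163·(-41) − 21·(-219))/537 = -2084/537.
At t = 3: ŷ = (-151/179)·(3) + (-2084/537)·(1) = -3443/537.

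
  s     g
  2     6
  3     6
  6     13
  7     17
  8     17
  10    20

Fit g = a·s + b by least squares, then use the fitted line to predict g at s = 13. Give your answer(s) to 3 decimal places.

ĝ = 26.710

Compute the Gram sums: Σs·s = 262, Σs = 36, Σ1 = 6.
For Mᵀg: Σs·g = 563, Σg = 79.
Eliminating b: 6·(row 1) − 36·(row 2) gives 276·a = 6·563 − 36·79 = 534, so a = 89/46.
Then b = (79 − 36·(89/46))/6 = 215/138.
At s = 13: ĝ = (89/46)·(13) + (215/138)·(1) = 1843/69.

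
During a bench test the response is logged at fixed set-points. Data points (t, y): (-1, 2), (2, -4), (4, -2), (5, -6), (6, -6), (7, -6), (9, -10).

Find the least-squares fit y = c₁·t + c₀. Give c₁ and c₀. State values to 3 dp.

The normal equations are: 212·c₁ + 32·c₀ = -216;  32·c₁ + 7·c₀ = -32.
(Σt·t = 212, Σt = 32, Σ1 = 7, Σt·y = -216, Σy = -32.)
Determinant 212·7 − 32² = 460.
c₁ = ((-216)·7 − 32·(-32))/460 = -122/115; c₀ = (212·(-32) − 32·(-216))/460 = 32/115.

c₁ = -1.061, c₀ = 0.278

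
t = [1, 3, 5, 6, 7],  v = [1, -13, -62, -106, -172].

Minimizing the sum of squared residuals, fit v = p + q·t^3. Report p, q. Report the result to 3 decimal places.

p = 1.216, q = -0.503

From the data, Σ1 = 5, Σt^3 = 712, Σt^3·t^3 = 180660.
And Σv = -352, Σt^3·v = -89992.
AᵀA·[p, q]ᵀ = Aᵀv becomes [[5, 712]; [712, 180660]]·[p, q]ᵀ = [-352, -89992]ᵀ.
Δ = 5·180660 − 712² = 396356.
p = ((-352)·180660 − 712·(-89992))/396356 = 120496/99089; q = (5·(-89992) − 712·(-352))/396356 = -49834/99089.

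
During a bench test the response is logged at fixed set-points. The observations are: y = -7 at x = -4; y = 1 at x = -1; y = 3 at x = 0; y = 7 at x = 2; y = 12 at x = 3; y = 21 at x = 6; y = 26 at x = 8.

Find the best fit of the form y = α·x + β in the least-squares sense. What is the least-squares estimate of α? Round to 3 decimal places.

α = 2.794

From the data, Σx·x = 130, Σx = 14, Σ1 = 7.
For Aᵀy: Σx·y = 411, Σy = 63.
Δ = 130·7 − 14² = 714.
α = (411·7 − 14·63)/714 = 95/34; β = (130·63 − 14·411)/714 = 58/17.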